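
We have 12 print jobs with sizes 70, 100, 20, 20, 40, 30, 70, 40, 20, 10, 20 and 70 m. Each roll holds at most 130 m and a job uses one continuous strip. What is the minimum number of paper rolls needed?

Total = 100 + 70 + 70 + 70 + 40 + 40 + 30 + 20 + 20 + 20 + 20 + 10 = 510 m.
Lower bound: ⌈510/130⌉ = 4 paper rolls.
A packing using 4 paper rolls:
  roll 1: 100 + 30 = 130
  roll 2: 70 + 40 + 20 = 130
  roll 3: 70 + 40 + 20 = 130
  roll 4: 70 + 20 + 20 + 10 = 120
This matches the lower bound, so 4 is optimal.

4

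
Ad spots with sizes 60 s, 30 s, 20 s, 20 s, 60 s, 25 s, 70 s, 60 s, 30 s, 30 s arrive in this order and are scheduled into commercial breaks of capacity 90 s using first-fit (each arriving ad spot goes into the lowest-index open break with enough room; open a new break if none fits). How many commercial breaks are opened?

5

  60 → break 1 (new)  [load 60/90]
  30 → break 1  [load 90/90]
  20 → break 2 (new)  [load 20/90]
  20 → break 2  [load 40/90]
  60 → break 3 (new)  [load 60/90]
  25 → break 2  [load 65/90]
  70 → break 4 (new)  [load 70/90]
  60 → break 5 (new)  [load 60/90]
  30 → break 3  [load 90/90]
  30 → break 5  [load 90/90]
5 commercial breaks opened.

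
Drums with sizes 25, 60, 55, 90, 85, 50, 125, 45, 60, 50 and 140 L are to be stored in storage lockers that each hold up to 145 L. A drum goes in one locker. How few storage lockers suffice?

Total = 140 + 125 + 90 + 85 + 60 + 60 + 55 + 50 + 50 + 45 + 25 = 785 L.
Lower bound: ⌈785/145⌉ = 6 storage lockers.
A packing using 6 storage lockers:
  locker 1: 140 = 140
  locker 2: 125 = 125
  locker 3: 90 + 55 = 145
  locker 4: 85 + 60 = 145
  locker 5: 60 + 50 + 25 = 135
  locker 6: 50 + 45 = 95
This matches the lower bound, so 6 is optimal.

6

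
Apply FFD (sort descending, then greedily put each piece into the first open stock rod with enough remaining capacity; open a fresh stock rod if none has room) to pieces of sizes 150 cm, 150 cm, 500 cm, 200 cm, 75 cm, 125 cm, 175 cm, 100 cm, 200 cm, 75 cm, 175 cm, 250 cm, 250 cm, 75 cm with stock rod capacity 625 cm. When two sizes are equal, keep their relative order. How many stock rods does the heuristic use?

5

Sorted descending: 500, 250, 250, 200, 200, 175, 175, 150, 150, 125, 100, 75, 75, 75.
  500 → stock rod 1 (new)  [load 500/625]
  250 → stock rod 2 (new)  [load 250/625]
  250 → stock rod 2  [load 500/625]
  200 → stock rod 3 (new)  [load 200/625]
  200 → stock rod 3  [load 400/625]
  175 → stock rod 3  [load 575/625]
  175 → stock rod 4 (new)  [load 175/625]
  150 → stock rod 4  [load 325/625]
  150 → stock rod 4  [load 475/625]
  125 → stock rod 1  [load 625/625]
  100 → stock rod 2  [load 600/625]
  75 → stock rod 4  [load 550/625]
  75 → stock rod 4  [load 625/625]
  75 → stock rod 5 (new)  [load 75/625]
5 stock rods opened.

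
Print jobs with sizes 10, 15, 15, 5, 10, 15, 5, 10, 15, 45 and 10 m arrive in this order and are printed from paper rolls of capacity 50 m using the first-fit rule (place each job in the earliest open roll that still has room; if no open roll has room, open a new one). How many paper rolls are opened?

4

  10 → roll 1 (new)  [load 10/50]
  15 → roll 1  [load 25/50]
  15 → roll 1  [load 40/50]
  5 → roll 1  [load 45/50]
  10 → roll 2 (new)  [load 10/50]
  15 → roll 2  [load 25/50]
  5 → roll 1  [load 50/50]
  10 → roll 2  [load 35/50]
  15 → roll 2  [load 50/50]
  45 → roll 3 (new)  [load 45/50]
  10 → roll 4 (new)  [load 10/50]
4 paper rolls opened.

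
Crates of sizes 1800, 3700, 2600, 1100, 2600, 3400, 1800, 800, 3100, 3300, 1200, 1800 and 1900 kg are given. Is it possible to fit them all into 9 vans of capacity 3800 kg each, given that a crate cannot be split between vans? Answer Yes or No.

Yes

A valid assignment using 9 vans:
  van 1: 3700 = 3700
  van 2: 3400 = 3400
  van 3: 3300 = 3300
  van 4: 3100 = 3100
  van 5: 2600 + 1200 = 3800
  van 6: 2600 + 1100 = 3700
  van 7: 1900 + 1800 = 3700
  van 8: 1800 + 1800 = 3600
  van 9: 800 = 800
Every load is within 3800 kg, so 9 vans suffice.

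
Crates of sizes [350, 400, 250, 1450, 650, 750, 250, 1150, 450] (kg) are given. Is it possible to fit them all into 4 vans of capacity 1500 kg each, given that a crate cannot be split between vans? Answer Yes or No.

A valid assignment using 4 vans:
  van 1: 1450 = 1450
  van 2: 1150 + 350 = 1500
  van 3: 750 + 650 = 1400
  van 4: 450 + 400 + 250 + 250 = 1350
Every load is within 1500 kg, so 4 vans suffice.

Yes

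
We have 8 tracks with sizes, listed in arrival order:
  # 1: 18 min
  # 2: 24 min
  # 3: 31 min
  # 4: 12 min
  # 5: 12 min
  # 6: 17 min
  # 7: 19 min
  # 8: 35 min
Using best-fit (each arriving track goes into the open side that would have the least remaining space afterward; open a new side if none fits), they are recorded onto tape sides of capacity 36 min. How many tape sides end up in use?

  18 → side 1 (new)  [load 18/36]
  24 → side 2 (new)  [load 24/36]
  31 → side 3 (new)  [load 31/36]
  12 → side 2  [load 36/36]
  12 → side 1  [load 30/36]
  17 → side 4 (new)  [load 17/36]
  19 → side 4  [load 36/36]
  35 → side 5 (new)  [load 35/36]
5 tape sides opened.

5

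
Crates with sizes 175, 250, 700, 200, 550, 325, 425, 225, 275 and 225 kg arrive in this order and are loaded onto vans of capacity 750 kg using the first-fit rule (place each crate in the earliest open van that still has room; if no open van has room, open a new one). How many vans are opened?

  175 → van 1 (new)  [load 175/750]
  250 → van 1  [load 425/750]
  700 → van 2 (new)  [load 700/750]
  200 → van 1  [load 625/750]
  550 → van 3 (new)  [load 550/750]
  325 → van 4 (new)  [load 325/750]
  425 → van 4  [load 750/750]
  225 → van 5 (new)  [load 225/750]
  275 → van 5  [load 500/750]
  225 → van 5  [load 725/750]
5 vans opened.

5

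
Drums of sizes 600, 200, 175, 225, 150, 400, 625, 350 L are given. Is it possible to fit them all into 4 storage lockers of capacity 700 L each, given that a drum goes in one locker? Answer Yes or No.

Total = 2725 L; ⌈2725/700⌉ = 4.
The bound of 4 does not rule out 4, but exhaustive search shows no assignment into 4 storage lockers of capacity 700 L exists — the minimum is 5.

No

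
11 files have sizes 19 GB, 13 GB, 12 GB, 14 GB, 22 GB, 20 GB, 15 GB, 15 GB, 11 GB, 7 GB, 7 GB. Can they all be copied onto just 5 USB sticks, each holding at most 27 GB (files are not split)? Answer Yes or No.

No

Total = 155 GB; ⌈155/27⌉ = 6.
At least 6 USB sticks are required, but only 5 are allowed.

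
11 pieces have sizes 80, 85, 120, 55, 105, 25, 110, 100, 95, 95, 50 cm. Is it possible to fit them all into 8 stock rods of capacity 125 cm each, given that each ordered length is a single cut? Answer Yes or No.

No

Total = 920 cm; ⌈920/125⌉ = 8.
The bound of 8 does not rule out 8, but exhaustive search shows no assignment into 8 stock rods of capacity 125 cm exists — the minimum is 9.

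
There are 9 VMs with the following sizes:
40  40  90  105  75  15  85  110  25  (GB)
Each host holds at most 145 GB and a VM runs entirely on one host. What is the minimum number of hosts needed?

Total = 110 + 105 + 90 + 85 + 75 + 40 + 40 + 25 + 15 = 585 GB.
Lower bound: ⌈585/145⌉ = 5 hosts.
A packing using 5 hosts:
  host 1: 110 + 25 = 135
  host 2: 105 + 40 = 145
  host 3: 90 + 40 + 15 = 145
  host 4: 85 = 85
  host 5: 75 = 75
This matches the lower bound, so 5 is optimal.

5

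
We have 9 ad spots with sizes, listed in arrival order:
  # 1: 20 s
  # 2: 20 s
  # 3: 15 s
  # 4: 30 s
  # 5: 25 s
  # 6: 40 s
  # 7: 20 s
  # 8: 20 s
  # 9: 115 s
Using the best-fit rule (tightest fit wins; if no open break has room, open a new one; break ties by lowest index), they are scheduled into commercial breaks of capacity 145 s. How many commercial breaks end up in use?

  20 → break 1 (new)  [load 20/145]
  20 → break 1  [load 40/145]
  15 → break 1  [load 55/145]
  30 → break 1  [load 85/145]
  25 → break 1  [load 110/145]
  40 → break 2 (new)  [load 40/145]
  20 → break 1  [load 130/145]
  20 → break 2  [load 60/145]
  115 → break 3 (new)  [load 115/145]
3 commercial breaks opened.

3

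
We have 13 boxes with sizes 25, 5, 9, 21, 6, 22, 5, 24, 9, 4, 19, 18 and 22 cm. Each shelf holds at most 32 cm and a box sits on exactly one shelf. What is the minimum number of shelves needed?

Total = 25 + 24 + 22 + 22 + 21 + 19 + 18 + 9 + 9 + 6 + 5 + 5 + 4 = 189 cm.
Lower bound: ⌈189/32⌉ = 6 shelves.
Also, 7 boxes each exceed 16 cm, and no two of those can share a shelf, so at least 7 shelves are needed.
A packing using 7 shelves:
  shelf 1: 25 + 6 = 31
  shelf 2: 24 + 5 = 29
  shelf 3: 22 + 9 = 31
  shelf 4: 22 + 9 = 31
  shelf 5: 21 + 5 + 4 = 30
  shelf 6: 19 = 19
  shelf 7: 18 = 18
This matches the lower bound, so 7 is optimal.

7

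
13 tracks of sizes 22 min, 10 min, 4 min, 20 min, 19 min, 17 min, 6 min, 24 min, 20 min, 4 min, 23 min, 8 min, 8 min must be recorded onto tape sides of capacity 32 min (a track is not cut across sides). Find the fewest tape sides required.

7

Total = 24 + 23 + 22 + 20 + 20 + 19 + 17 + 10 + 8 + 8 + 6 + 4 + 4 = 185 min.
Lower bound: ⌈185/32⌉ = 6 tape sides.
Also, 7 tracks each exceed 16 min, and no two of those can share a side, so at least 7 tape sides are needed.
A packing using 7 tape sides:
  side 1: 24 + 8 = 32
  side 2: 23 + 8 = 31
  side 3: 22 + 10 = 32
  side 4: 20 + 6 + 4 = 30
  side 5: 20 + 4 = 24
  side 6: 19 = 19
  side 7: 17 = 17
This matches the lower bound, so 7 is optimal.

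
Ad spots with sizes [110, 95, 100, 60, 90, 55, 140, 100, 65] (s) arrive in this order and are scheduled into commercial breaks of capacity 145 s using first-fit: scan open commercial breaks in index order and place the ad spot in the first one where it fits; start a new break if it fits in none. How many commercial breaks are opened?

8

  110 → break 1 (new)  [load 110/145]
  95 → break 2 (new)  [load 95/145]
  100 → break 3 (new)  [load 100/145]
  60 → break 4 (new)  [load 60/145]
  90 → break 5 (new)  [load 90/145]
  55 → break 4  [load 115/145]
  140 → break 6 (new)  [load 140/145]
  100 → break 7 (new)  [load 100/145]
  65 → break 8 (new)  [load 65/145]
8 commercial breaks opened.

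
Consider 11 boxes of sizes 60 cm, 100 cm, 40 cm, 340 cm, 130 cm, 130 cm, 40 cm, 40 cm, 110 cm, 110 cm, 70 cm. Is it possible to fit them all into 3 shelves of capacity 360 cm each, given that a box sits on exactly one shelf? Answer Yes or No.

Total = 1170 cm; ⌈1170/360⌉ = 4.
At least 4 shelves are required, but only 3 are allowed.

No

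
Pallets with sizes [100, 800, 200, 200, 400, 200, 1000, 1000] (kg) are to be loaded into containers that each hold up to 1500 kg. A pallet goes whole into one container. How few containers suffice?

3

Total = 1000 + 1000 + 800 + 400 + 200 + 200 + 200 + 100 = 3900 kg.
Lower bound: ⌈3900/1500⌉ = 3 containers.
A packing using 3 containers:
  container 1: 1000 + 400 + 100 = 1500
  container 2: 1000 + 200 + 200 = 1400
  container 3: 800 + 200 = 1000
This matches the lower bound, so 3 is optimal.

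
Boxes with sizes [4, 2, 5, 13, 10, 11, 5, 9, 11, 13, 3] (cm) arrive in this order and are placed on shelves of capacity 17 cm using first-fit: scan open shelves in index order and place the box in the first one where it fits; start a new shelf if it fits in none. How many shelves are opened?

7

  4 → shelf 1 (new)  [load 4/17]
  2 → shelf 1  [load 6/17]
  5 → shelf 1  [load 11/17]
  13 → shelf 2 (new)  [load 13/17]
  10 → shelf 3 (new)  [load 10/17]
  11 → shelf 4 (new)  [load 11/17]
  5 → shelf 1  [load 16/17]
  9 → shelf 5 (new)  [load 9/17]
  11 → shelf 6 (new)  [load 11/17]
  13 → shelf 7 (new)  [load 13/17]
  3 → shelf 2  [load 16/17]
7 shelves opened.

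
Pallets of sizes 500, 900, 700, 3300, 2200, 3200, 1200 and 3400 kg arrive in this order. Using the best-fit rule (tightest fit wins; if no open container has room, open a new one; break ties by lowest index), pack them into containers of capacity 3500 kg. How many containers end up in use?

  500 → container 1 (new)  [load 500/3500]
  900 → container 1  [load 1400/3500]
  700 → container 1  [load 2100/3500]
  3300 → container 2 (new)  [load 3300/3500]
  2200 → container 3 (new)  [load 2200/3500]
  3200 → container 4 (new)  [load 3200/3500]
  1200 → container 3  [load 3400/3500]
  3400 → container 5 (new)  [load 3400/3500]
5 containers opened.

5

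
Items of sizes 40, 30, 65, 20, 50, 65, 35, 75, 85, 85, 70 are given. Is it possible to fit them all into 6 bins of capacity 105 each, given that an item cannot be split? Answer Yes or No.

Total = 620; ⌈620/105⌉ = 6.
The bound of 6 does not rule out 6, but exhaustive search shows no assignment into 6 bins of capacity 105 exists — the minimum is 7.

No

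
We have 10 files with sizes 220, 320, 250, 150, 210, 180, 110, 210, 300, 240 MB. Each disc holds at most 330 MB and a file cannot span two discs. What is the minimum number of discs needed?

8

Total = 320 + 300 + 250 + 240 + 220 + 210 + 210 + 180 + 150 + 110 = 2190 MB.
Lower bound: ⌈2190/330⌉ = 7 discs.
Also, 8 files each exceed 165 MB, and no two of those can share a disc, so at least 8 discs are needed.
A packing using 8 discs:
  disc 1: 320 = 320
  disc 2: 300 = 300
  disc 3: 250 = 250
  disc 4: 240 = 240
  disc 5: 220 + 110 = 330
  disc 6: 210 = 210
  disc 7: 210 = 210
  disc 8: 180 + 150 = 330
This matches the lower bound, so 8 is optimal.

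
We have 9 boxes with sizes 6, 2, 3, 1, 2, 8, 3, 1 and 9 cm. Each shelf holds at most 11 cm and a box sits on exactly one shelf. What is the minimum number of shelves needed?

Total = 9 + 8 + 6 + 3 + 3 + 2 + 2 + 1 + 1 = 35 cm.
Lower bound: ⌈35/11⌉ = 4 shelves.
A packing using 4 shelves:
  shelf 1: 9 + 2 = 11
  shelf 2: 8 + 3 = 11
  shelf 3: 6 + 3 + 2 = 11
  shelf 4: 1 + 1 = 2
This matches the lower bound, so 4 is optimal.

4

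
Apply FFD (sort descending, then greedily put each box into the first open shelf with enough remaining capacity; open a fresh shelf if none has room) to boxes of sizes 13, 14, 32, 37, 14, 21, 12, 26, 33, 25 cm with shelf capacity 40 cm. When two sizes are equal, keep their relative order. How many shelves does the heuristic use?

Sorted descending: 37, 33, 32, 26, 25, 21, 14, 14, 13, 12.
  37 → shelf 1 (new)  [load 37/40]
  33 → shelf 2 (new)  [load 33/40]
  32 → shelf 3 (new)  [load 32/40]
  26 → shelf 4 (new)  [load 26/40]
  25 → shelf 5 (new)  [load 25/40]
  21 → shelf 6 (new)  [load 21/40]
  14 → shelf 4  [load 40/40]
  14 → shelf 5  [load 39/40]
  13 → shelf 6  [load 34/40]
  12 → shelf 7 (new)  [load 12/40]
7 shelves opened.

7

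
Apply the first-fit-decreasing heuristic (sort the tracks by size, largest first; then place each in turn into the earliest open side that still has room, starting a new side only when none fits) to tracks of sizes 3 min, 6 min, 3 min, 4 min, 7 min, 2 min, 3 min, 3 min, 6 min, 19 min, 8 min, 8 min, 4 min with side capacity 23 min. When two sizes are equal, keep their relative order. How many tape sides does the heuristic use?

Sorted descending: 19, 8, 8, 7, 6, 6, 4, 4, 3, 3, 3, 3, 2.
  19 → side 1 (new)  [load 19/23]
  8 → side 2 (new)  [load 8/23]
  8 → side 2  [load 16/23]
  7 → side 2  [load 23/23]
  6 → side 3 (new)  [load 6/23]
  6 → side 3  [load 12/23]
  4 → side 1  [load 23/23]
  4 → side 3  [load 16/23]
  3 → side 3  [load 19/23]
  3 → side 3  [load 22/23]
  3 → side 4 (new)  [load 3/23]
  3 → side 4  [load 6/23]
  2 → side 4  [load 8/23]
4 tape sides opened.

4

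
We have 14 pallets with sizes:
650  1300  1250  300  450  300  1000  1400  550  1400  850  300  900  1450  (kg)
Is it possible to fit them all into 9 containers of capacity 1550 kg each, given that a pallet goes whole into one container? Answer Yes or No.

Yes

A valid assignment using 9 containers:
  container 1: 1450 = 1450
  container 2: 1400 = 1400
  container 3: 1400 = 1400
  container 4: 1300 = 1300
  container 5: 1250 + 300 = 1550
  container 6: 1000 + 550 = 1550
  container 7: 900 + 650 = 1550
  container 8: 850 + 450 = 1300
  container 9: 300 + 300 = 600
Every load is within 1550 kg, so 9 containers suffice.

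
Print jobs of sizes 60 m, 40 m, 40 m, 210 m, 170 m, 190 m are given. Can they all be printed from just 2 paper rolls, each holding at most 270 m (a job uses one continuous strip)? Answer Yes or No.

No

Total = 710 m; ⌈710/270⌉ = 3.
At least 3 paper rolls are required, but only 2 are allowed.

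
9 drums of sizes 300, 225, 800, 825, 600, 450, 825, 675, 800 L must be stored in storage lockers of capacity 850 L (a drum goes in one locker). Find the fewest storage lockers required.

Total = 825 + 825 + 800 + 800 + 675 + 600 + 450 + 300 + 225 = 5500 L.
Lower bound: ⌈5500/850⌉ = 7 storage lockers.
A packing using 7 storage lockers:
  locker 1: 825 = 825
  locker 2: 825 = 825
  locker 3: 800 = 800
  locker 4: 800 = 800
  locker 5: 675 = 675
  locker 6: 600 + 225 = 825
  locker 7: 450 + 300 = 750
This matches the lower bound, so 7 is optimal.

7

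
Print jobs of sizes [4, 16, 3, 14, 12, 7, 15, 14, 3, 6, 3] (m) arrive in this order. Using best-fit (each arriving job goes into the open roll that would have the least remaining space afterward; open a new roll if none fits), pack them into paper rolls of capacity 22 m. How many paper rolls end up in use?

5

  4 → roll 1 (new)  [load 4/22]
  16 → roll 1  [load 20/22]
  3 → roll 2 (new)  [load 3/22]
  14 → roll 2  [load 17/22]
  12 → roll 3 (new)  [load 12/22]
  7 → roll 3  [load 19/22]
  15 → roll 4 (new)  [load 15/22]
  14 → roll 5 (new)  [load 14/22]
  3 → roll 3  [load 22/22]
  6 → roll 4  [load 21/22]
  3 → roll 2  [load 20/22]
5 paper rolls opened.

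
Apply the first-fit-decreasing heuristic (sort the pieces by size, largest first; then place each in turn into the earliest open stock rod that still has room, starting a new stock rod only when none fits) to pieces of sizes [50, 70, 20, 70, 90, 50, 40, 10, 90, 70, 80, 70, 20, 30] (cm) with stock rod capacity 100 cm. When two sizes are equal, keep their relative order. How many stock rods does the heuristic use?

Sorted descending: 90, 90, 80, 70, 70, 70, 70, 50, 50, 40, 30, 20, 20, 10.
  90 → stock rod 1 (new)  [load 90/100]
  90 → stock rod 2 (new)  [load 90/100]
  80 → stock rod 3 (new)  [load 80/100]
  70 → stock rod 4 (new)  [load 70/100]
  70 → stock rod 5 (new)  [load 70/100]
  70 → stock rod 6 (new)  [load 70/100]
  70 → stock rod 7 (new)  [load 70/100]
  50 → stock rod 8 (new)  [load 50/100]
  50 → stock rod 8  [load 100/100]
  40 → stock rod 9 (new)  [load 40/100]
  30 → stock rod 4  [load 100/100]
  20 → stock rod 3  [load 100/100]
  20 → stock rod 5  [load 90/100]
  10 → stock rod 1  [load 100/100]
9 stock rods opened.

9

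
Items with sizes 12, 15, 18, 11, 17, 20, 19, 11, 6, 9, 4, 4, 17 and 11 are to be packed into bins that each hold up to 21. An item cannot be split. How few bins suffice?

Total = 20 + 19 + 18 + 17 + 17 + 15 + 12 + 11 + 11 + 11 + 9 + 6 + 4 + 4 = 174.
Lower bound: ⌈174/21⌉ = 9 bins.
Also, 10 items each exceed 21/2, and no two of those can share a bin, so at least 10 bins are needed.
A packing using 10 bins:
  bin 1: 20 = 20
  bin 2: 19 = 19
  bin 3: 18 = 18
  bin 4: 17 + 4 = 21
  bin 5: 17 + 4 = 21
  bin 6: 15 + 6 = 21
  bin 7: 12 + 9 = 21
  bin 8: 11 = 11
  bin 9: 11 = 11
  bin 10: 11 = 11
This matches the lower bound, so 10 is optimal.

10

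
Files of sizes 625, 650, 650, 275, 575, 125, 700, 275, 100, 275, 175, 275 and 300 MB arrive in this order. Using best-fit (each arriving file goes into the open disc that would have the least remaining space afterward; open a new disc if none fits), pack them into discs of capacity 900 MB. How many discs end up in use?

6

  625 → disc 1 (new)  [load 625/900]
  650 → disc 2 (new)  [load 650/900]
  650 → disc 3 (new)  [load 650/900]
  275 → disc 1  [load 900/900]
  575 → disc 4 (new)  [load 575/900]
  125 → disc 2  [load 775/900]
  700 → disc 5 (new)  [load 700/900]
  275 → disc 4  [load 850/900]
  100 → disc 2  [load 875/900]
  275 → disc 6 (new)  [load 275/900]
  175 → disc 5  [load 875/900]
  275 → disc 6  [load 550/900]
  300 → disc 6  [load 850/900]
6 discs opened.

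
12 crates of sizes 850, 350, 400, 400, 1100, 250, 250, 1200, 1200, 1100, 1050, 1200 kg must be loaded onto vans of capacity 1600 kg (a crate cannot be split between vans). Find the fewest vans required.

Total = 1200 + 1200 + 1200 + 1100 + 1100 + 1050 + 850 + 400 + 400 + 350 + 250 + 250 = 9350 kg.
Lower bound: ⌈9350/1600⌉ = 6 vans.
Also, 7 crates each exceed 800 kg, and no two of those can share a van, so at least 7 vans are needed.
A packing using 7 vans:
  van 1: 1200 + 400 = 1600
  van 2: 1200 + 400 = 1600
  van 3: 1200 + 350 = 1550
  van 4: 1100 + 250 + 250 = 1600
  van 5: 1100 = 1100
  van 6: 1050 = 1050
  van 7: 850 = 850
This matches the lower bound, so 7 is optimal.

7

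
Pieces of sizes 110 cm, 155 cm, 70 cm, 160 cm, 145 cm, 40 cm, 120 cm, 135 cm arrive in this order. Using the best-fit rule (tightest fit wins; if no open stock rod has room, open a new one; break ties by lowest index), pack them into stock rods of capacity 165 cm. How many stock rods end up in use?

7

  110 → stock rod 1 (new)  [load 110/165]
  155 → stock rod 2 (new)  [load 155/165]
  70 → stock rod 3 (new)  [load 70/165]
  160 → stock rod 4 (new)  [load 160/165]
  145 → stock rod 5 (new)  [load 145/165]
  40 → stock rod 1  [load 150/165]
  120 → stock rod 6 (new)  [load 120/165]
  135 → stock rod 7 (new)  [load 135/165]
7 stock rods opened.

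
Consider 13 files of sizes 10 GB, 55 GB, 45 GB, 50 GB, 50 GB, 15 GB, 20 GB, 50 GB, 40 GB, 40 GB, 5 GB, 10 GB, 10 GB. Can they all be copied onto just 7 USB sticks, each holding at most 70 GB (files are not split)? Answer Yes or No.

A valid assignment using 7 USB sticks:
  USB stick 1: 55 + 15 = 70
  USB stick 2: 50 + 20 = 70
  USB stick 3: 50 + 10 + 10 = 70
  USB stick 4: 50 + 10 + 5 = 65
  USB stick 5: 45 = 45
  USB stick 6: 40 = 40
  USB stick 7: 40 = 40
Every load is within 70 GB, so 7 USB sticks suffice.

Yes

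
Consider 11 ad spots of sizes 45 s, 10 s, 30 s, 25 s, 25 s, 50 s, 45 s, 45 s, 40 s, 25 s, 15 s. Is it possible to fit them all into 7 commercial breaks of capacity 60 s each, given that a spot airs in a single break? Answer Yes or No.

Yes

A valid assignment using 7 commercial breaks:
  break 1: 50 + 10 = 60
  break 2: 45 + 15 = 60
  break 3: 45 = 45
  break 4: 45 = 45
  break 5: 40 = 40
  break 6: 30 + 25 = 55
  break 7: 25 + 25 = 50
Every load is within 60 s, so 7 commercial breaks suffice.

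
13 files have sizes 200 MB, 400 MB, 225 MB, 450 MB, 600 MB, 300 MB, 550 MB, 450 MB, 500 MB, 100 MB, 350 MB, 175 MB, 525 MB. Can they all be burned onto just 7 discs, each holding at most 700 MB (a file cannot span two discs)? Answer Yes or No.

No

Total = 4825 MB; ⌈4825/700⌉ = 7.
The bound of 7 does not rule out 7, but exhaustive search shows no assignment into 7 discs of capacity 700 MB exists — the minimum is 8.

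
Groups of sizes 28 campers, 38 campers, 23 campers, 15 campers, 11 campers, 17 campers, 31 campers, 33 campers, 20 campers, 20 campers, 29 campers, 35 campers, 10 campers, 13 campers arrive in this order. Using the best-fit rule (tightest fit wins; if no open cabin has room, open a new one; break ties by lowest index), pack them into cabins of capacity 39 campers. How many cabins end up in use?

9

  28 → cabin 1 (new)  [load 28/39]
  38 → cabin 2 (new)  [load 38/39]
  23 → cabin 3 (new)  [load 23/39]
  15 → cabin 3  [load 38/39]
  11 → cabin 1  [load 39/39]
  17 → cabin 4 (new)  [load 17/39]
  31 → cabin 5 (new)  [load 31/39]
  33 → cabin 6 (new)  [load 33/39]
  20 → cabin 4  [load 37/39]
  20 → cabin 7 (new)  [load 20/39]
  29 → cabin 8 (new)  [load 29/39]
  35 → cabin 9 (new)  [load 35/39]
  10 → cabin 8  [load 39/39]
  13 → cabin 7  [load 33/39]
9 cabins opened.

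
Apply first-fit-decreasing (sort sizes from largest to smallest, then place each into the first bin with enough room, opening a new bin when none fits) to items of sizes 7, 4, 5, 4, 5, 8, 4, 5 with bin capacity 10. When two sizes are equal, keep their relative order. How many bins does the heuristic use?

5

Sorted descending: 8, 7, 5, 5, 5, 4, 4, 4.
  8 → bin 1 (new)  [load 8/10]
  7 → bin 2 (new)  [load 7/10]
  5 → bin 3 (new)  [load 5/10]
  5 → bin 3  [load 10/10]
  5 → bin 4 (new)  [load 5/10]
  4 → bin 4  [load 9/10]
  4 → bin 5 (new)  [load 4/10]
  4 → bin 5  [load 8/10]
5 bins opened.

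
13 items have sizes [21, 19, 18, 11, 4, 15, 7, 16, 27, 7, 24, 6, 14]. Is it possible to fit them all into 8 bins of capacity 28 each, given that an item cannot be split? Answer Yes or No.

Yes

A valid assignment using 8 bins:
  bin 1: 27 = 27
  bin 2: 24 + 4 = 28
  bin 3: 21 + 7 = 28
  bin 4: 19 + 7 = 26
  bin 5: 18 + 6 = 24
  bin 6: 16 + 11 = 27
  bin 7: 15 = 15
  bin 8: 14 = 14
Every load is within 28, so 8 bins suffice.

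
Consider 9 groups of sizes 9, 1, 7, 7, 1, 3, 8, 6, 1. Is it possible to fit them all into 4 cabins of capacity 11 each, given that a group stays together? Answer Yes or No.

Total = 43; ⌈43/11⌉ = 4.
5 groups each exceed half the capacity and cannot share a cabin, forcing at least 5 cabins.
At least 5 cabins are required, but only 4 are allowed.

No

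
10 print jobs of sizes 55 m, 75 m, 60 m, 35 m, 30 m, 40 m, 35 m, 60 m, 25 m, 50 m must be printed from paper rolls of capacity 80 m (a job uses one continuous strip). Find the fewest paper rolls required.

7

Total = 75 + 60 + 60 + 55 + 50 + 40 + 35 + 35 + 30 + 25 = 465 m.
Lower bound: ⌈465/80⌉ = 6 paper rolls.
A packing using 7 paper rolls:
  roll 1: 75 = 75
  roll 2: 60 = 60
  roll 3: 60 = 60
  roll 4: 55 + 25 = 80
  roll 5: 50 + 30 = 80
  roll 6: 40 + 35 = 75
  roll 7: 35 = 35
No arrangement into 6 paper rolls stays within capacity, so 7 is optimal.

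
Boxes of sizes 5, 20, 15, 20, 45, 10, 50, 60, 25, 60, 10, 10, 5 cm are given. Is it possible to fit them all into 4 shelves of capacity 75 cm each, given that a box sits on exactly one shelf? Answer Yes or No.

No

Total = 335 cm; ⌈335/75⌉ = 5.
At least 5 shelves are required, but only 4 are allowed.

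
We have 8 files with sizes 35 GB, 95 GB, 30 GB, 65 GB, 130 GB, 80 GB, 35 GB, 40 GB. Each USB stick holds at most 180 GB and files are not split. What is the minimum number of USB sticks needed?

Total = 130 + 95 + 80 + 65 + 40 + 35 + 35 + 30 = 510 GB.
Lower bound: ⌈510/180⌉ = 3 USB sticks.
A packing using 3 USB sticks:
  USB stick 1: 130 + 40 = 170
  USB stick 2: 95 + 80 = 175
  USB stick 3: 65 + 35 + 35 + 30 = 165
This matches the lower bound, so 3 is optimal.

3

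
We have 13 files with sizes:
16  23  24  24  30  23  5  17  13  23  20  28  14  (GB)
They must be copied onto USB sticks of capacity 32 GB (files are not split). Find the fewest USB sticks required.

Total = 30 + 28 + 24 + 24 + 23 + 23 + 23 + 20 + 17 + 16 + 14 + 13 + 5 = 260 GB.
Lower bound: ⌈260/32⌉ = 9 USB sticks.
A packing using 10 USB sticks:
  USB stick 1: 30 = 30
  USB stick 2: 28 = 28
  USB stick 3: 24 + 5 = 29
  USB stick 4: 24 = 24
  USB stick 5: 23 = 23
  USB stick 6: 23 = 23
  USB stick 7: 23 = 23
  USB stick 8: 20 = 20
  USB stick 9: 17 + 14 = 31
  USB stick 10: 16 + 13 = 29
No arrangement into 9 USB sticks stays within capacity, so 10 is optimal.

10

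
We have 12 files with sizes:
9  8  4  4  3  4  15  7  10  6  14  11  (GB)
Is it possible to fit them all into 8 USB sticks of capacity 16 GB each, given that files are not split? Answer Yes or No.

Yes

A valid assignment using 7 USB sticks:
  USB stick 1: 15 = 15
  USB stick 2: 14 = 14
  USB stick 3: 11 + 4 = 15
  USB stick 4: 10 + 6 = 16
  USB stick 5: 9 + 7 = 16
  USB stick 6: 8 + 4 + 4 = 16
  USB stick 7: 3 = 3
That uses only 7 ≤ 8, so 8 USB sticks are enough.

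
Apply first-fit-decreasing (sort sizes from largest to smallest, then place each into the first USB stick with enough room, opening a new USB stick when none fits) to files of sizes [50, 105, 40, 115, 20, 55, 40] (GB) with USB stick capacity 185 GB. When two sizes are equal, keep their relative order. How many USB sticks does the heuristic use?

3

Sorted descending: 115, 105, 55, 50, 40, 40, 20.
  115 → USB stick 1 (new)  [load 115/185]
  105 → USB stick 2 (new)  [load 105/185]
  55 → USB stick 1  [load 170/185]
  50 → USB stick 2  [load 155/185]
  40 → USB stick 3 (new)  [load 40/185]
  40 → USB stick 3  [load 80/185]
  20 → USB stick 2  [load 175/185]
3 USB sticks opened.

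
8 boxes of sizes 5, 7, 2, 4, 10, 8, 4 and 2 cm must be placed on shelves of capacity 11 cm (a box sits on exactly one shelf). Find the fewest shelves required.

Total = 10 + 8 + 7 + 5 + 4 + 4 + 2 + 2 = 42 cm.
Lower bound: ⌈42/11⌉ = 4 shelves.
A packing using 4 shelves:
  shelf 1: 10 = 10
  shelf 2: 8 + 2 = 10
  shelf 3: 7 + 4 = 11
  shelf 4: 5 + 4 + 2 = 11
This matches the lower bound, so 4 is optimal.

4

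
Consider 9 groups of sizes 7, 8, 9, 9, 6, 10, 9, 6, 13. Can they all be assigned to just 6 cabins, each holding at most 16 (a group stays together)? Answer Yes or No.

A valid assignment using 6 cabins:
  cabin 1: 13 = 13
  cabin 2: 10 + 6 = 16
  cabin 3: 9 + 7 = 16
  cabin 4: 9 + 6 = 15
  cabin 5: 9 = 9
  cabin 6: 8 = 8
Every load is within 16, so 6 cabins suffice.

Yes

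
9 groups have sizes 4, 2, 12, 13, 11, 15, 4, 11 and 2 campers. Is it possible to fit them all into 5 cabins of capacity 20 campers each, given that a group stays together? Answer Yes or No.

A valid assignment using 5 cabins:
  cabin 1: 15 + 4 = 19
  cabin 2: 13 + 4 + 2 = 19
  cabin 3: 12 + 2 = 14
  cabin 4: 11 = 11
  cabin 5: 11 = 11
Every load is within 20 campers, so 5 cabins suffice.

Yes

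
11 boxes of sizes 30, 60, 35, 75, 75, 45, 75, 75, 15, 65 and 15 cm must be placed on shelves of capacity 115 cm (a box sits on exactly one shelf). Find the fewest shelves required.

Total = 75 + 75 + 75 + 75 + 65 + 60 + 45 + 35 + 30 + 15 + 15 = 565 cm.
Lower bound: ⌈565/115⌉ = 5 shelves.
Also, 6 boxes each exceed 115/2 cm, and no two of those can share a shelf, so at least 6 shelves are needed.
A packing using 6 shelves:
  shelf 1: 75 + 35 = 110
  shelf 2: 75 + 30 = 105
  shelf 3: 75 + 15 + 15 = 105
  shelf 4: 75 = 75
  shelf 5: 65 + 45 = 110
  shelf 6: 60 = 60
This matches the lower bound, so 6 is optimal.

6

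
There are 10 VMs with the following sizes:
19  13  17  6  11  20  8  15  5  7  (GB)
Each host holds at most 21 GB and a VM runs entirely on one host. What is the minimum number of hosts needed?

Total = 20 + 19 + 17 + 15 + 13 + 11 + 8 + 7 + 6 + 5 = 121 GB.
Lower bound: ⌈121/21⌉ = 6 hosts.
A packing using 7 hosts:
  host 1: 20 = 20
  host 2: 19 = 19
  host 3: 17 = 17
  host 4: 15 + 6 = 21
  host 5: 13 + 8 = 21
  host 6: 11 + 7 = 18
  host 7: 5 = 5
No arrangement into 6 hosts stays within capacity, so 7 is optimal.

7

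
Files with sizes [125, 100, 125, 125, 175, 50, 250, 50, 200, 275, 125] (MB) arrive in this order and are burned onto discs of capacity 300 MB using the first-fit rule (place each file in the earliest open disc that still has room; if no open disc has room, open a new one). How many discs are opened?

  125 → disc 1 (new)  [load 125/300]
  100 → disc 1  [load 225/300]
  125 → disc 2 (new)  [load 125/300]
  125 → disc 2  [load 250/300]
  175 → disc 3 (new)  [load 175/300]
  50 → disc 1  [load 275/300]
  250 → disc 4 (new)  [load 250/300]
  50 → disc 2  [load 300/300]
  200 → disc 5 (new)  [load 200/300]
  275 → disc 6 (new)  [load 275/300]
  125 → disc 3  [load 300/300]
6 discs opened.

6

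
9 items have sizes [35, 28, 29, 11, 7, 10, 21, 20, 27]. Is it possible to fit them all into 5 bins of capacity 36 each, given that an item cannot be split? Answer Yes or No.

Total = 188; ⌈188/36⌉ = 6.
At least 6 bins are required, but only 5 are allowed.

No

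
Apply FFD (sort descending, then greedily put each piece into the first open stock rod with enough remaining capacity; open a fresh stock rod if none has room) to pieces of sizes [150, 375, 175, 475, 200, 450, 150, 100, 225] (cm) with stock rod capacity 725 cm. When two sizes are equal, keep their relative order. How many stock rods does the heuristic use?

Sorted descending: 475, 450, 375, 225, 200, 175, 150, 150, 100.
  475 → stock rod 1 (new)  [load 475/725]
  450 → stock rod 2 (new)  [load 450/725]
  375 → stock rod 3 (new)  [load 375/725]
  225 → stock rod 1  [load 700/725]
  200 → stock rod 2  [load 650/725]
  175 → stock rod 3  [load 550/725]
  150 → stock rod 3  [load 700/725]
  150 → stock rod 4 (new)  [load 150/725]
  100 → stock rod 4  [load 250/725]
4 stock rods opened.

4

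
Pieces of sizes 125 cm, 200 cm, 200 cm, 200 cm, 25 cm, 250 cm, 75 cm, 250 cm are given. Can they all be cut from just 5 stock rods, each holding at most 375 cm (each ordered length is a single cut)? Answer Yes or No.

A valid assignment using 5 stock rods:
  stock rod 1: 250 + 125 = 375
  stock rod 2: 250 + 75 + 25 = 350
  stock rod 3: 200 = 200
  stock rod 4: 200 = 200
  stock rod 5: 200 = 200
Every load is within 375 cm, so 5 stock rods suffice.

Yes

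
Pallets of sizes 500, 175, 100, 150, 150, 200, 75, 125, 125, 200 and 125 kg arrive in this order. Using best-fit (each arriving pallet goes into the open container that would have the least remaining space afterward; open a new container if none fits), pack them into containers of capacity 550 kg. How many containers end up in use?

  500 → container 1 (new)  [load 500/550]
  175 → container 2 (new)  [load 175/550]
  100 → container 2  [load 275/550]
  150 → container 2  [load 425/550]
  150 → container 3 (new)  [load 150/550]
  200 → container 3  [load 350/550]
  75 → container 2  [load 500/550]
  125 → container 3  [load 475/550]
  125 → container 4 (new)  [load 125/550]
  200 → container 4  [load 325/550]
  125 → container 4  [load 450/550]
4 containers opened.

4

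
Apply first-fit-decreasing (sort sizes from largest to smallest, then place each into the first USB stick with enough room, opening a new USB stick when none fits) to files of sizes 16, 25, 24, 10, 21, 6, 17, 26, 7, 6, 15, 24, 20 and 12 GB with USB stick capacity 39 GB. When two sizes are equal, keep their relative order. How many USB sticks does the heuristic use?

7

Sorted descending: 26, 25, 24, 24, 21, 20, 17, 16, 15, 12, 10, 7, 6, 6.
  26 → USB stick 1 (new)  [load 26/39]
  25 → USB stick 2 (new)  [load 25/39]
  24 → USB stick 3 (new)  [load 24/39]
  24 → USB stick 4 (new)  [load 24/39]
  21 → USB stick 5 (new)  [load 21/39]
  20 → USB stick 6 (new)  [load 20/39]
  17 → USB stick 5  [load 38/39]
  16 → USB stick 6  [load 36/39]
  15 → USB stick 3  [load 39/39]
  12 → USB stick 1  [load 38/39]
  10 → USB stick 2  [load 35/39]
  7 → USB stick 4  [load 31/39]
  6 → USB stick 4  [load 37/39]
  6 → USB stick 7 (new)  [load 6/39]
7 USB sticks opened.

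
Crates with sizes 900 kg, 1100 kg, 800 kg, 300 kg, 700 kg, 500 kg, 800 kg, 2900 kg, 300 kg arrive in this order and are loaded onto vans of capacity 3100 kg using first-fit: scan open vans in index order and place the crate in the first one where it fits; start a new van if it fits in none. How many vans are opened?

3

  900 → van 1 (new)  [load 900/3100]
  1100 → van 1  [load 2000/3100]
  800 → van 1  [load 2800/3100]
  300 → van 1  [load 3100/3100]
  700 → van 2 (new)  [load 700/3100]
  500 → van 2  [load 1200/3100]
  800 → van 2  [load 2000/3100]
  2900 → van 3 (new)  [load 2900/3100]
  300 → van 2  [load 2300/3100]
3 vans opened.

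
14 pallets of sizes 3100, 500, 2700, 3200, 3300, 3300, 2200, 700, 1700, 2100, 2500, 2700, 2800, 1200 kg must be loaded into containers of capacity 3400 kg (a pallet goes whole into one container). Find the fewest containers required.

11

Total = 3300 + 3300 + 3200 + 3100 + 2800 + 2700 + 2700 + 2500 + 2200 + 2100 + 1700 + 1200 + 700 + 500 = 32000 kg.
Lower bound: ⌈32000/3400⌉ = 10 containers.
A packing using 11 containers:
  container 1: 3300 = 3300
  container 2: 3300 = 3300
  container 3: 3200 = 3200
  container 4: 3100 = 3100
  container 5: 2800 + 500 = 3300
  container 6: 2700 + 700 = 3400
  container 7: 2700 = 2700
  container 8: 2500 = 2500
  container 9: 2200 + 1200 = 3400
  container 10: 2100 = 2100
  container 11: 1700 = 1700
No arrangement into 10 containers stays within capacity, so 11 is optimal.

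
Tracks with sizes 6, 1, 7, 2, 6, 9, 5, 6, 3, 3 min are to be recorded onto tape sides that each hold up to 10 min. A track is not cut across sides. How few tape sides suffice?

Total = 9 + 7 + 6 + 6 + 6 + 5 + 3 + 3 + 2 + 1 = 48 min.
Lower bound: ⌈48/10⌉ = 5 tape sides.
A packing using 6 tape sides:
  side 1: 9 + 1 = 10
  side 2: 7 + 3 = 10
  side 3: 6 + 3 = 9
  side 4: 6 + 2 = 8
  side 5: 6 = 6
  side 6: 5 = 5
No arrangement into 5 tape sides stays within capacity, so 6 is optimal.

6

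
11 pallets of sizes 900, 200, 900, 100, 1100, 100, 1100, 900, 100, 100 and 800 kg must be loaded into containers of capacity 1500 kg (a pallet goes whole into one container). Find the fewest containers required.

Total = 1100 + 1100 + 900 + 900 + 900 + 800 + 200 + 100 + 100 + 100 + 100 = 6300 kg.
Lower bound: ⌈6300/1500⌉ = 5 containers.
Also, 6 pallets each exceed 750 kg, and no two of those can share a container, so at least 6 containers are needed.
A packing using 6 containers:
  container 1: 1100 + 200 + 100 + 100 = 1500
  container 2: 1100 + 100 + 100 = 1300
  container 3: 900 = 900
  container 4: 900 = 900
  container 5: 900 = 900
  container 6: 800 = 800
This matches the lower bound, so 6 is optimal.

6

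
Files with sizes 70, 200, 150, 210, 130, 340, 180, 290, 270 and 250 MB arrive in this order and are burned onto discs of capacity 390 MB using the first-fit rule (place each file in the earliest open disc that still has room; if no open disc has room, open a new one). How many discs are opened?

  70 → disc 1 (new)  [load 70/390]
  200 → disc 1  [load 270/390]
  150 → disc 2 (new)  [load 150/390]
  210 → disc 2  [load 360/390]
  130 → disc 3 (new)  [load 130/390]
  340 → disc 4 (new)  [load 340/390]
  180 → disc 3  [load 310/390]
  290 → disc 5 (new)  [load 290/390]
  270 → disc 6 (new)  [load 270/390]
  250 → disc 7 (new)  [load 250/390]
7 discs opened.

7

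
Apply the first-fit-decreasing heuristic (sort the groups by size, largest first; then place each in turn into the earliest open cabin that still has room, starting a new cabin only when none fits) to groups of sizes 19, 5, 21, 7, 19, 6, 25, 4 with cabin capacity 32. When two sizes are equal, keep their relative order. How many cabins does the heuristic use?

Sorted descending: 25, 21, 19, 19, 7, 6, 5, 4.
  25 → cabin 1 (new)  [load 25/32]
  21 → cabin 2 (new)  [load 21/32]
  19 → cabin 3 (new)  [load 19/32]
  19 → cabin 4 (new)  [load 19/32]
  7 → cabin 1  [load 32/32]
  6 → cabin 2  [load 27/32]
  5 → cabin 2  [load 32/32]
  4 → cabin 3  [load 23/32]
4 cabins opened.

4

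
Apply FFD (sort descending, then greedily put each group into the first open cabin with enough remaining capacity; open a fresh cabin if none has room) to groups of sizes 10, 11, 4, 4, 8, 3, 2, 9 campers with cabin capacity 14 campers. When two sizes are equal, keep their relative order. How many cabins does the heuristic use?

4

Sorted descending: 11, 10, 9, 8, 4, 4, 3, 2.
  11 → cabin 1 (new)  [load 11/14]
  10 → cabin 2 (new)  [load 10/14]
  9 → cabin 3 (new)  [load 9/14]
  8 → cabin 4 (new)  [load 8/14]
  4 → cabin 2  [load 14/14]
  4 → cabin 3  [load 13/14]
  3 → cabin 1  [load 14/14]
  2 → cabin 4  [load 10/14]
4 cabins opened.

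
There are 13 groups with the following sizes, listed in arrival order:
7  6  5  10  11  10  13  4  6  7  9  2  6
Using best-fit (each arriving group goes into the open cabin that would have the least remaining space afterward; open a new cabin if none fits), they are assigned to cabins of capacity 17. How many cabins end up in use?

  7 → cabin 1 (new)  [load 7/17]
  6 → cabin 1  [load 13/17]
  5 → cabin 2 (new)  [load 5/17]
  10 → cabin 2  [load 15/17]
  11 → cabin 3 (new)  [load 11/17]
  10 → cabin 4 (new)  [load 10/17]
  13 → cabin 5 (new)  [load 13/17]
  4 → cabin 1  [load 17/17]
  6 → cabin 3  [load 17/17]
  7 → cabin 4  [load 17/17]
  9 → cabin 6 (new)  [load 9/17]
  2 → cabin 2  [load 17/17]
  6 → cabin 6  [load 15/17]
6 cabins opened.

6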